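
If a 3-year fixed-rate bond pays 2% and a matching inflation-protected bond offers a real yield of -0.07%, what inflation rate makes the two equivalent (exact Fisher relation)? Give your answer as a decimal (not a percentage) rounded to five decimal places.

(1 + π) = (1 + i)/(1 + r) = 1.02000 / 0.99930 = 1.0207145
Break-even inflation = 1.0207145 − 1 → 0.02071.

0.02071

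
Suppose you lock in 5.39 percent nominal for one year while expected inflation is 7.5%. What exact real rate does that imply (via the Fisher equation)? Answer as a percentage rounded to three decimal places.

-1.963%

1 + r = 1.05390 / 1.07500 = 0.980372
r = 0.980372 − 1 = -1.9628%, i.e. -1.963%.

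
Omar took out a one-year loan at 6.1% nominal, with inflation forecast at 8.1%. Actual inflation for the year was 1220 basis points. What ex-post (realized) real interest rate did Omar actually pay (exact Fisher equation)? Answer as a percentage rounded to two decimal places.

-5.44%

Ex-post: (1 + 0.0610)/(1 + 0.1220) − 1 = -5.4367%
So the realized real rate is -5.44%.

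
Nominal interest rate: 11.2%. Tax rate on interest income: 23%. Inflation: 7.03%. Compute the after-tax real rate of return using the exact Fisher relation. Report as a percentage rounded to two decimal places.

After-tax nominal return = 11.2% × (1 − 0.23) = 8.6240%.
1 + r = 1.08624 / 1.07030 = 1.014893
After-tax real rate = 1.014893 − 1 → 1.49%.

1.49%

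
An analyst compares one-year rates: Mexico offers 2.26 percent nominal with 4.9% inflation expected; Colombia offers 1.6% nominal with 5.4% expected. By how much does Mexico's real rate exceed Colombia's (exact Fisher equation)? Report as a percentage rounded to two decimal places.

Mexico: (1 + 0.0226)/(1 + 0.0490) − 1 = -2.5167%
Colombia: (1 + 0.0160)/(1 + 0.0540) − 1 = -3.6053%
Differential = -2.5167% − (-3.6053%) = 1.0886% → 1.09%.

1.09%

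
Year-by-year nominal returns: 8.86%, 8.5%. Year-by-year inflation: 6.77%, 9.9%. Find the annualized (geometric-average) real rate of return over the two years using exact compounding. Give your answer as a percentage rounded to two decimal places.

Compound the nominal returns: 1.0886 × 1.0850 = 1.18113100.
Compound inflation: 1.0677 × 1.0990 = 1.17340230.
Deflate: 1.18113100 / 1.17340230 = 1.00658657.
Annualized real rate = 1.00658657^(1/2) − 1 = 0.3288% → 0.33%.

0.33%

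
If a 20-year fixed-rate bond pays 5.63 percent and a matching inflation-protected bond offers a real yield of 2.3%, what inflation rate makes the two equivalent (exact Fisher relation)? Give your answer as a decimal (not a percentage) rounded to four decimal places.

(1 + π) = (1 + i)/(1 + r) = 1.05630 / 1.02300 = 1.032551
Break-even inflation = 1.032551 − 1 → 0.0326.

0.0326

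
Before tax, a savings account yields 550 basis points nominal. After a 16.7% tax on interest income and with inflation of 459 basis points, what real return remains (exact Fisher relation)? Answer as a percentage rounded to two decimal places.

After-tax nominal return = 5.5% × (1 − 0.167) = 4.5815%.
1 + r = 1.045815 / 1.04590 = 0.999919
After-tax real rate = 0.999919 − 1 → -0.01%.

-0.01%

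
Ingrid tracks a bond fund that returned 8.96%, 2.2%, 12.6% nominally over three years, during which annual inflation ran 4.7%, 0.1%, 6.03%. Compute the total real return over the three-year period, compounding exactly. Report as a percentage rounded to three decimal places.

12.836%

Compound the nominal returns: 1.0896 × 1.0220 × 1.1260 = 1.253881.
Compound inflation: 1.0470 × 1.0010 × 1.0603 = 1.111244.
Deflate: 1.253881 / 1.111244 = 1.128358.
Total real return = 1.128358 − 1 → 12.836%.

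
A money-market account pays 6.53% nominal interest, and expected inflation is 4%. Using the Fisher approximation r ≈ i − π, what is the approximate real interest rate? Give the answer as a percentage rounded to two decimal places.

2.53%

r ≈ i − π = 6.53% − 4% = 2.53%.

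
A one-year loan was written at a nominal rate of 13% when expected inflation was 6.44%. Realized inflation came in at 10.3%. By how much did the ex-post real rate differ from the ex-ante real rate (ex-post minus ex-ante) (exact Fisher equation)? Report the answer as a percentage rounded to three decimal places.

Ex-ante: (1 + 0.1300)/(1 + 0.0644) − 1 = 6.1631%
Ex-post: (1 + 0.1300)/(1 + 0.1030) − 1 = 2.4479%
Difference (ex-post − ex-ante) = -3.7152% → -3.715%.

-3.715%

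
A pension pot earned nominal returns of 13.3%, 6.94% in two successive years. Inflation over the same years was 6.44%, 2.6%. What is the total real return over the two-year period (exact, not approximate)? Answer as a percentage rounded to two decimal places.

10.95%

Nominal growth factor = 1.1330 × 1.0694 = 1.211630
Price-level growth factor = 1.0644 × 1.0260 = 1.092074
Real growth factor = 1.211630 / 1.092074 = 1.109476
Total real return = 1.109476 − 1 → 10.95%.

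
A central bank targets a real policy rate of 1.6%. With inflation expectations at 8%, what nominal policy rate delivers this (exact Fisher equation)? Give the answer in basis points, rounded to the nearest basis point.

973 basis points

(1 + i) = (1 + r)(1 + π) = 1.01600 × 1.08000 = 1.09728
i = 1.09728 − 1, so the required nominal rate is 973 basis points.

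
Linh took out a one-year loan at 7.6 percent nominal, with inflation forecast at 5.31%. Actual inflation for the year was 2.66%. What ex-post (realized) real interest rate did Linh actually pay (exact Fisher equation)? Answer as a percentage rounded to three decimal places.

Ex-post: (1 + 0.0760)/(1 + 0.0266) − 1 = 4.8120%
So the realized real rate is 4.812%.

4.812%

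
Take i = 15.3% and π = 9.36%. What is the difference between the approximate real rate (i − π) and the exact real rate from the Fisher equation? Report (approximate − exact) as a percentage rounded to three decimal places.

0.508%

Approximate: r ≈ 15.300% − 9.360% = 5.9400%
Exact: (1 + 0.1530)/(1 + 0.0936) − 1 = 5.4316%
Error = 5.9400% − 5.4316% = 0.5084% → 0.508%.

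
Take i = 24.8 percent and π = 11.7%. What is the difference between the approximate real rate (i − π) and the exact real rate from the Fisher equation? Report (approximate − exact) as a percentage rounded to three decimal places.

Approximate: r ≈ 24.800% − 11.700% = 13.1000%
Exact: (1 + 0.2480)/(1 + 0.1170) − 1 = 11.7278%
Error = 13.1000% − 11.7278% = 1.3722% → 1.372%.

1.372%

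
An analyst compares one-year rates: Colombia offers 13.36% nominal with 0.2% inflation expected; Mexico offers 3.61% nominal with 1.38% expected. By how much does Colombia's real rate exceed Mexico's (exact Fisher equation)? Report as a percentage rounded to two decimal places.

Colombia: (1 + 0.1336)/(1 + 0.0020) − 1 = 13.1337%
Mexico: (1 + 0.0361)/(1 + 0.0138) − 1 = 2.1996%
Differential = 13.1337% − 2.1996% = 10.9341% → 10.93%.

10.93%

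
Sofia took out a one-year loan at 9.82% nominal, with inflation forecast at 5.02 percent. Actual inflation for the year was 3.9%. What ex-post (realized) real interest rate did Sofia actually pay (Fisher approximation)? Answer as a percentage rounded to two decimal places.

Ex-post: 9.82% − 3.9% = 5.920%
So the realized real rate is 5.92%.

5.92%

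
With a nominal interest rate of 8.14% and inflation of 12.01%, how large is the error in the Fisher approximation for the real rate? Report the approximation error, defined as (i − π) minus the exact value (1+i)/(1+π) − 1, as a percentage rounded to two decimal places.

-0.41%

Approximate: r ≈ 8.140% − 12.010% = -3.8700%
Exact: (1 + 0.0814)/(1 + 0.1201) − 1 = -3.45505%
Error = -3.8700% − (-3.45505%) = -0.41495% → -0.41%.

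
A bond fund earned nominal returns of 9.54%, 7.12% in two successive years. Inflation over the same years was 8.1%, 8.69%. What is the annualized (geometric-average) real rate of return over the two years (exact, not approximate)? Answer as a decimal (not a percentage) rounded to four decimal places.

-0.0007

Nominal growth factor = 1.0954 × 1.0712 = 1.17339248
Price-level growth factor = 1.0810 × 1.0869 = 1.17493890
Real growth factor = 1.17339248 / 1.17493890 = 0.99868383
Annualized real rate = 0.99868383^(1/2) − 1 = -0.0658% → -0.0007.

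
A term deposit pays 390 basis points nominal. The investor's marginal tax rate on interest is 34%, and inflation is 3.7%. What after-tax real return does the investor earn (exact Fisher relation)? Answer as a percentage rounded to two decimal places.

-1.09%

After-tax nominal return = 3.9% × (1 − 0.34) = 2.5740%.
1 + r = 1.02574 / 1.03700 = 0.989142
After-tax real rate = 0.989142 − 1 → -1.09%.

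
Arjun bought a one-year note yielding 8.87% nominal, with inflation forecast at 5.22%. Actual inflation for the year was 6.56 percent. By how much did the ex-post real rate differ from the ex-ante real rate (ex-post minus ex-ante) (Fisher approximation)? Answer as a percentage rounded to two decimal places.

Ex-ante: 8.87% − 5.22% = 3.650%
Ex-post: 8.87% − 6.56% = 2.310%
Difference (ex-post − ex-ante) = -1.3400% → -1.34%.

-1.34%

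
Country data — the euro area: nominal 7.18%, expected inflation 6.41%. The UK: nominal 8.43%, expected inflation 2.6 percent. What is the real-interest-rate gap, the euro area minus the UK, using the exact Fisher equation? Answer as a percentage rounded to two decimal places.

-4.96%

The euro area: (1 + 0.0718)/(1 + 0.0641) − 1 = 0.7236%
The UK: (1 + 0.0843)/(1 + 0.0260) − 1 = 5.6823%
Differential = 0.7236% − 5.6823% = -4.9586% → -4.96%.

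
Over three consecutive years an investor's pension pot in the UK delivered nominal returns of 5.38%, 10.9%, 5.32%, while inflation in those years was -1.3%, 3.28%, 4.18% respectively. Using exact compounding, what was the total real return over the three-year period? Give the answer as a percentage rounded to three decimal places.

15.900%

Nominal growth factor = 1.0538 × 1.1090 × 1.0532 = 1.230837
Price-level growth factor = 0.9870 × 1.0328 × 1.0418 = 1.061983
Real growth factor = 1.230837 / 1.061983 = 1.158998
Total real return = 1.158998 − 1 → 15.900%.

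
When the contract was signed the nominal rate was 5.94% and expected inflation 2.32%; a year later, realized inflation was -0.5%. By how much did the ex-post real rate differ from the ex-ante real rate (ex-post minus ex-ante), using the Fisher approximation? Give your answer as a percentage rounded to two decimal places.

2.82%

Ex-ante: 5.94% − 2.32% = 3.620%
Ex-post: 5.94% − (-0.5%) = 6.440%
Difference (ex-post − ex-ante) = 2.8200% → 2.82%.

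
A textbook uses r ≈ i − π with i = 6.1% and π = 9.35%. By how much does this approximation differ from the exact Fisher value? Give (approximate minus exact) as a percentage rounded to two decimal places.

-0.28%

Approximate: r ≈ 6.100% − 9.350% = -3.2500%
Exact: (1 + 0.0610)/(1 + 0.0935) − 1 = -2.9721%
Error = -3.2500% − (-2.9721%) = -0.2779% → -0.28%.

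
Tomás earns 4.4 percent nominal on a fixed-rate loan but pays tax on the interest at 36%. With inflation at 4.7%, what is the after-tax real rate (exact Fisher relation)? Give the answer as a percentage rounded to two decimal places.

-1.80%

After-tax nominal return = 4.4% × (1 − 0.36) = 2.8160%.
1 + r = 1.02816 / 1.04700 = 0.982006
After-tax real rate = 0.982006 − 1 → -1.80%.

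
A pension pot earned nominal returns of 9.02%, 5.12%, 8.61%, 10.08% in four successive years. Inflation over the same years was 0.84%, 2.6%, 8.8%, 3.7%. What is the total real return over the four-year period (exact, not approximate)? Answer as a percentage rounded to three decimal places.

Nominal growth factor = 1.0902 × 1.0512 × 1.0861 × 1.1008 = 1.370155
Price-level growth factor = 1.0084 × 1.0260 × 1.0880 × 1.0370 = 1.167314
Real growth factor = 1.370155 / 1.167314 = 1.173767
Total real return = 1.173767 − 1 → 17.377%.

17.377%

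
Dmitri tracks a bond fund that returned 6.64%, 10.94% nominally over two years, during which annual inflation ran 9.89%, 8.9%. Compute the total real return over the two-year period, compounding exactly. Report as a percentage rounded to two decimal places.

Nominal growth factor = 1.0664 × 1.1094 = 1.183064
Price-level growth factor = 1.0989 × 1.0890 = 1.196702
Real growth factor = 1.183064 / 1.196702 = 0.988604
Total real return = 0.988604 − 1 → -1.14%.

-1.14%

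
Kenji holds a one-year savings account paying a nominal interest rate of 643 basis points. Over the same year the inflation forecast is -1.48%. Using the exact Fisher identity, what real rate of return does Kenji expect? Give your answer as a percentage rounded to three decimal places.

By the Fisher identity, 1 + r = (1 + i)/(1 + π).
1 + r = 1.06430 / 0.98520 = 1.080288
r = 1.080288 − 1 = 8.0288%, i.e. 8.029%.

8.029%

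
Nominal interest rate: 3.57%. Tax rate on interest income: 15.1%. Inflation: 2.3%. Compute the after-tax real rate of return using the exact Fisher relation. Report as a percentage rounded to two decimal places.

0.71%

After-tax nominal return = 3.57% × (1 − 0.151) = 3.03093%.
1 + r = 1.0303093 / 1.02300 = 1.007145
After-tax real rate = 1.007145 − 1 → 0.71%.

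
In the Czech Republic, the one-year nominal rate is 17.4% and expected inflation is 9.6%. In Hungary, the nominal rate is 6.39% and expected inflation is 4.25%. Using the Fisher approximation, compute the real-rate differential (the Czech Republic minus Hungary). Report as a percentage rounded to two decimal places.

The Czech Republic: 17.4% − 9.6% = 7.800%
Hungary: 6.39% − 4.25% = 2.140%
Differential = 5.660% → 5.66%.

5.66%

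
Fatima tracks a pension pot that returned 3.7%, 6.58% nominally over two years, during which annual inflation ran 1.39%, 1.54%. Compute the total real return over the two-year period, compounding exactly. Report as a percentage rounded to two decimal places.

7.35%

Compound the nominal returns: 1.0370 × 1.0658 = 1.1052346.
Compound inflation: 1.0139 × 1.0154 = 1.0295141.
Deflate: 1.1052346 / 1.0295141 = 1.0735498.
Total real return = 1.0735498 − 1 → 7.35%.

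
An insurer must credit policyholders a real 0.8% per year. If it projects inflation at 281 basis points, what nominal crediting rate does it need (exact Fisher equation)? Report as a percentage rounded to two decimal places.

(1 + i) = (1 + r)(1 + π) = 1.00800 × 1.02810 = 1.0363248
i = 1.0363248 − 1, so the required nominal rate is 3.63%.

3.63%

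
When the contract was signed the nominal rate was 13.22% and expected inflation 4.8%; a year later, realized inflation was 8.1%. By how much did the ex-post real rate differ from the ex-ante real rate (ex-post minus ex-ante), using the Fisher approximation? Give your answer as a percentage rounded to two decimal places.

Ex-ante: 13.22% − 4.8% = 8.420%
Ex-post: 13.22% − 8.1% = 5.120%
Difference (ex-post − ex-ante) = -3.3000% → -3.30%.

-3.30%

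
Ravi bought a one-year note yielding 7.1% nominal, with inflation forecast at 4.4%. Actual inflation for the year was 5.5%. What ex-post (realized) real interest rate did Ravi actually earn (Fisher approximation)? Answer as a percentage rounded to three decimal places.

1.600%

Ex-post: 7.1% − 5.5% = 1.600%
So the realized real rate is 1.600%.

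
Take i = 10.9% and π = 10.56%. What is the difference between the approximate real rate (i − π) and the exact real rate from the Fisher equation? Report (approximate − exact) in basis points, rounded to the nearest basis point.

Approximate: r ≈ 10.900% − 10.560% = 0.3400%
Exact: (1 + 0.1090)/(1 + 0.1056) − 1 = 0.3075%
Error = 0.3400% − 0.3075% = 0.0325% → 3 basis points.

3 basis points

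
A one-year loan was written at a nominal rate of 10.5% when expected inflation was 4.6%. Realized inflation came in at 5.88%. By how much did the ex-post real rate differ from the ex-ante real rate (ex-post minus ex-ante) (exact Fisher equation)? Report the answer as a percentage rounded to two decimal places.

Ex-ante: (1 + 0.1050)/(1 + 0.0460) − 1 = 5.6405%
Ex-post: (1 + 0.1050)/(1 + 0.0588) − 1 = 4.3634%
Difference (ex-post − ex-ante) = -1.2771% → -1.28%.

-1.28%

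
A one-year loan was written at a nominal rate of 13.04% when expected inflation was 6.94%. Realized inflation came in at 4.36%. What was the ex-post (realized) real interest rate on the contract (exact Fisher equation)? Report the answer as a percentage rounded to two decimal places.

Ex-post: (1 + 0.1304)/(1 + 0.0436) − 1 = 8.3174%
So the realized real rate is 8.32%.

8.32%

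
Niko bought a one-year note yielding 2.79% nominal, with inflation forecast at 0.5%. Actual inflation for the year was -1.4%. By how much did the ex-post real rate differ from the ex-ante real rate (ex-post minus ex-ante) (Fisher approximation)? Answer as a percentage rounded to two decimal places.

1.90%

Ex-ante: 2.79% − 0.5% = 2.290%
Ex-post: 2.79% − (-1.4%) = 4.190%
Difference (ex-post − ex-ante) = 1.9000% → 1.90%.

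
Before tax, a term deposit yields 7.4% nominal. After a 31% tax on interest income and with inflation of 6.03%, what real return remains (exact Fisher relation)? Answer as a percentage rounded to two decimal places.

After-tax nominal return = 7.4% × (1 − 0.31) = 5.1060%.
1 + r = 1.05106 / 1.06030 = 0.991285
After-tax real rate = 0.991285 − 1 → -0.87%.

-0.87%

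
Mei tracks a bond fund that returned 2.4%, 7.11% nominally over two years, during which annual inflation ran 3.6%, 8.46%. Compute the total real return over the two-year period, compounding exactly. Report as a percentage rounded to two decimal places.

-2.39%

Compound the nominal returns: 1.0240 × 1.0711 = 1.096806.
Compound inflation: 1.0360 × 1.0846 = 1.123646.
Deflate: 1.096806 / 1.123646 = 0.976114.
Total real return = 0.976114 − 1 → -2.39%.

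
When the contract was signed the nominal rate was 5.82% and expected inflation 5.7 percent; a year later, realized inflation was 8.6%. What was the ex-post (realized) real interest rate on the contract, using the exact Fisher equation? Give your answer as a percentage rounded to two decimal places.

-2.56%

Ex-post: (1 + 0.0582)/(1 + 0.0860) − 1 = -2.5599%
So the realized real rate is -2.56%.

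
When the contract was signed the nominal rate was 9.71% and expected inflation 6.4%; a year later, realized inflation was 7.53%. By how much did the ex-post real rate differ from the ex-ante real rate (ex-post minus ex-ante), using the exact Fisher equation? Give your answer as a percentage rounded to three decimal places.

-1.084%

Ex-ante: (1 + 0.0971)/(1 + 0.0640) − 1 = 3.1109%
Ex-post: (1 + 0.0971)/(1 + 0.0753) − 1 = 2.0273%
Difference (ex-post − ex-ante) = -1.0836% → -1.084%.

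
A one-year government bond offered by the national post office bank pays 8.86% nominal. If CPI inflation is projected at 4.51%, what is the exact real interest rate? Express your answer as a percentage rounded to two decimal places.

4.16%

By the Fisher relation, 1 + r = (1 + i)/(1 + π).
1 + r = 1.08860 / 1.04510 = 1.041623
r = 1.041623 − 1 = 4.1623%, i.e. 4.16%.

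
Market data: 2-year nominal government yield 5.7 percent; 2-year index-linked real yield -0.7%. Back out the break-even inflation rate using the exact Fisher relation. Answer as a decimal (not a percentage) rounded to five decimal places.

(1 + π) = (1 + i)/(1 + r) = 1.05700 / 0.99300 = 1.064451
Break-even inflation = 1.064451 − 1 → 0.06445.

0.06445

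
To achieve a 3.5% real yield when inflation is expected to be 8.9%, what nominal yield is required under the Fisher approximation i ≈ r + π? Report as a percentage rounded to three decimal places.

i ≈ r + π = 3.5% + 8.9% = 12.400%.

12.400%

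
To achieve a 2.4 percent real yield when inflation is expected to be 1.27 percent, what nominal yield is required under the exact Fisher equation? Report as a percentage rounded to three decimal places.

(1 + i) = (1 + r)(1 + π) = 1.02400 × 1.01270 = 1.0370048
i = 1.0370048 − 1, so the required nominal rate is 3.700%.

3.700%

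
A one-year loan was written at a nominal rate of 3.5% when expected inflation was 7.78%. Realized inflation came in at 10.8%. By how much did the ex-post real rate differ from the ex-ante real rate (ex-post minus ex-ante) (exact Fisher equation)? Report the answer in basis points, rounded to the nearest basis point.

-262 basis points

Ex-ante: (1 + 0.0350)/(1 + 0.0778) − 1 = -3.9711%
Ex-post: (1 + 0.0350)/(1 + 0.1080) − 1 = -6.5884%
Difference (ex-post − ex-ante) = -2.6174% → -262 basis points.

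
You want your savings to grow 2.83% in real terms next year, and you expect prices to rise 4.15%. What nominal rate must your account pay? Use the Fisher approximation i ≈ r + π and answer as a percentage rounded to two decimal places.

6.98%

i ≈ r + π = 2.83% + 4.15% = 6.98%.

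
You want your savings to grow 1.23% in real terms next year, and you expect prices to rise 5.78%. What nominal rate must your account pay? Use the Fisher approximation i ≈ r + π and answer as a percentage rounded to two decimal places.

7.01%

i ≈ r + π = 1.23% + 5.78% = 7.01%.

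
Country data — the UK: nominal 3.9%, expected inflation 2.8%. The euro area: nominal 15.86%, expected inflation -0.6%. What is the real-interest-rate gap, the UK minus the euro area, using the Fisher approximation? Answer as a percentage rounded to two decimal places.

-15.36%

The UK: 3.9% − 2.8% = 1.100%
The euro area: 15.86% − (-0.6%) = 16.460%
Differential = -15.360% → -15.36%.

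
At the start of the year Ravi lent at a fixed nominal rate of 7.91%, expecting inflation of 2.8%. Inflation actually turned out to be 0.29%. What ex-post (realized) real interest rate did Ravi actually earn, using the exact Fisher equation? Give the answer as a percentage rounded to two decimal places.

7.60%

Ex-post: (1 + 0.0791)/(1 + 0.0029) − 1 = 7.5980%
So the realized real rate is 7.60%.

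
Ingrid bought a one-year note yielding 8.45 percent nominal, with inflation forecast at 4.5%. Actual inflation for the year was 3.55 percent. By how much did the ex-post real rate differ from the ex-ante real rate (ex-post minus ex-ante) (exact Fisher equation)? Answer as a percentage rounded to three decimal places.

Ex-ante: (1 + 0.0845)/(1 + 0.0450) − 1 = 3.7799%
Ex-post: (1 + 0.0845)/(1 + 0.0355) − 1 = 4.7320%
Difference (ex-post − ex-ante) = 0.9521% → 0.952%.

0.952%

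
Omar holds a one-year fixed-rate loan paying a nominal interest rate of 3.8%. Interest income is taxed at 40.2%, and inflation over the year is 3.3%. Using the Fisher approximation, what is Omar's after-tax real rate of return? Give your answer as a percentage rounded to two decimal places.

After-tax nominal return = 3.8% × (1 − 0.402) = 2.2724%.
r ≈ 2.2724% − 3.3% → -1.03%.

-1.03%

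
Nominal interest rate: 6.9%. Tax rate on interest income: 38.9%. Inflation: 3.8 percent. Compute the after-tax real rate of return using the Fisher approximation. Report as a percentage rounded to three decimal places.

After-tax nominal return = 6.9% × (1 − 0.389) = 4.2159%.
r ≈ 4.2159% − 3.8% → 0.416%.

0.416%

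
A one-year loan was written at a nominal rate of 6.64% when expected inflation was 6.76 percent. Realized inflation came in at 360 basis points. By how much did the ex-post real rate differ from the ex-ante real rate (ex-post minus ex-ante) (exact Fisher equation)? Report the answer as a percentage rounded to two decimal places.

3.05%

Ex-ante: (1 + 0.0664)/(1 + 0.0676) − 1 = -0.1124%
Ex-post: (1 + 0.0664)/(1 + 0.0360) − 1 = 2.9344%
Difference (ex-post − ex-ante) = 3.0468% → 3.05%.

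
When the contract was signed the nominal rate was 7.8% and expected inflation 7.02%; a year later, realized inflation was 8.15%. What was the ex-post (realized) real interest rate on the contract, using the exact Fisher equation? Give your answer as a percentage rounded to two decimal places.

-0.32%

Ex-post: (1 + 0.0780)/(1 + 0.0815) − 1 = -0.3236%
So the realized real rate is -0.32%.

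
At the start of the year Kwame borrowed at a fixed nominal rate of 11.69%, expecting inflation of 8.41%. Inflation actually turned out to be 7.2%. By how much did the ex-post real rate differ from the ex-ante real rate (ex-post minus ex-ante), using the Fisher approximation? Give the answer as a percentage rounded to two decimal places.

Ex-ante: 11.69% − 8.41% = 3.280%
Ex-post: 11.69% − 7.2% = 4.490%
Difference (ex-post − ex-ante) = 1.2100% → 1.21%.

1.21%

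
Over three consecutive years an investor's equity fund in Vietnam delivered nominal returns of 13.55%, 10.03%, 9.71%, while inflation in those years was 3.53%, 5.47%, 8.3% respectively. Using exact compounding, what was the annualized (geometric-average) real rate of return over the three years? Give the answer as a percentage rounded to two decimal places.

Nominal growth factor = 1.1355 × 1.1003 × 1.0971 = 1.37070648
Price-level growth factor = 1.0353 × 1.0547 × 1.0830 = 1.18256118
Real growth factor = 1.37070648 / 1.18256118 = 1.15909985
Annualized real rate = 1.15909985^(1/3) − 1 = 5.0446% → 5.04%.

5.04%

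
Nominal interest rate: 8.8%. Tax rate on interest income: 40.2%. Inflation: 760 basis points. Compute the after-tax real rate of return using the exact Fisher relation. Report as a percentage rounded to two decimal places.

After-tax nominal return = 8.8% × (1 − 0.402) = 5.2624%.
1 + r = 1.052624 / 1.07600 = 0.978275
After-tax real rate = 0.978275 − 1 → -2.17%.

-2.17%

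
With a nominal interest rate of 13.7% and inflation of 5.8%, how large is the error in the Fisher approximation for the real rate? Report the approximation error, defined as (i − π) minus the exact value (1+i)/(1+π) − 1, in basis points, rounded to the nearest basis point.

Approximate: r ≈ 13.700% − 5.800% = 7.9000%
Exact: (1 + 0.1370)/(1 + 0.0580) − 1 = 7.4669%
Error = 7.9000% − 7.4669% = 0.4331% → 43 basis points.

43 basis points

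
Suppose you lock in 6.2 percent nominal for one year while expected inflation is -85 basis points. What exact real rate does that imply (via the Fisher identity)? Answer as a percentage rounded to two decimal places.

7.11%

1 + r = 1.06200 / 0.99150 = 1.071104
r = 1.071104 − 1 = 7.1104%, i.e. 7.11%.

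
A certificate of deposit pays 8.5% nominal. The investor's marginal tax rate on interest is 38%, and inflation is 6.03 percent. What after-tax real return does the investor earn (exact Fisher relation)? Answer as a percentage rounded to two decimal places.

-0.72%

After-tax nominal return = 8.5% × (1 − 0.38) = 5.2700%.
1 + r = 1.05270 / 1.06030 = 0.992832
After-tax real rate = 0.992832 − 1 → -0.72%.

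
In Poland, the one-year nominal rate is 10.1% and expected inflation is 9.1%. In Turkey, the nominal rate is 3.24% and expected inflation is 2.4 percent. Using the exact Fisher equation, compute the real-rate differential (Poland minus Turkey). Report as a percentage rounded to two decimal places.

Poland: (1 + 0.1010)/(1 + 0.0910) − 1 = 0.9166%
Turkey: (1 + 0.0324)/(1 + 0.0240) − 1 = 0.8203%
Differential = 0.9166% − 0.8203% = 0.0963% → 0.10%.

0.10%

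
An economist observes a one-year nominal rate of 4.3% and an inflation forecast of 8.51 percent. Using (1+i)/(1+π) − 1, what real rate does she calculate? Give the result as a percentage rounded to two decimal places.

-3.88%

By the Fisher equation, 1 + r = (1 + i)/(1 + π).
1 + r = 1.04300 / 1.08510 = 0.961202
r = 0.961202 − 1 = -3.8798%, i.e. -3.88%.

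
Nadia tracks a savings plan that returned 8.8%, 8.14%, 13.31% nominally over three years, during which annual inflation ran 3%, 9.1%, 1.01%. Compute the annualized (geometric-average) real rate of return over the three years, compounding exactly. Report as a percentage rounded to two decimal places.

5.51%

Compound the nominal returns: 1.0880 × 1.0814 × 1.1331 = 1.33316376.
Compound inflation: 1.0300 × 1.0910 × 1.0101 = 1.13507967.
Deflate: 1.33316376 / 1.13507967 = 1.17451118.
Annualized real rate = 1.17451118^(1/3) − 1 = 5.5081% → 5.51%.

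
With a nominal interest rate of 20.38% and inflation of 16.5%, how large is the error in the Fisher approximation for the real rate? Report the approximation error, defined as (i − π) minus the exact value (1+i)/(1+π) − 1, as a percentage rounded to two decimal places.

Approximate: r ≈ 20.380% − 16.500% = 3.8800%
Exact: (1 + 0.2038)/(1 + 0.1650) − 1 = 3.3305%
Error = 3.8800% − 3.3305% = 0.5495% → 0.55%.

0.55%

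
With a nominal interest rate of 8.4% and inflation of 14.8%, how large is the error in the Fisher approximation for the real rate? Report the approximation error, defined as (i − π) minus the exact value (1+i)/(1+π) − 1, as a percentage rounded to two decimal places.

-0.83%

Approximate: r ≈ 8.400% − 14.800% = -6.4000%
Exact: (1 + 0.0840)/(1 + 0.1480) − 1 = -5.5749%
Error = -6.4000% − (-5.5749%) = -0.8251% → -0.83%.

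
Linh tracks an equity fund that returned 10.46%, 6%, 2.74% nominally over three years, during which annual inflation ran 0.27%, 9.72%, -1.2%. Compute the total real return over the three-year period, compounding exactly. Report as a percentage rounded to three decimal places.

Compound the nominal returns: 1.1046 × 1.0600 × 1.0274 = 1.202958.
Compound inflation: 1.0027 × 1.0972 × 0.9880 = 1.086960.
Deflate: 1.202958 / 1.086960 = 1.106717.
Total real return = 1.106717 − 1 → 10.672%.

10.672%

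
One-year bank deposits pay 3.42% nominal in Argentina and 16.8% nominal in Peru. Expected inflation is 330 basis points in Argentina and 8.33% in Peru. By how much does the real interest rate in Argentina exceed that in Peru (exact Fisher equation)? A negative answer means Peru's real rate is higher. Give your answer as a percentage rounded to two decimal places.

Argentina: (1 + 0.0342)/(1 + 0.0330) − 1 = 0.1162%
Peru: (1 + 0.1680)/(1 + 0.0833) − 1 = 7.8187%
Differential = 0.1162% − 7.8187% = -7.7025% → -7.70%.

-7.70%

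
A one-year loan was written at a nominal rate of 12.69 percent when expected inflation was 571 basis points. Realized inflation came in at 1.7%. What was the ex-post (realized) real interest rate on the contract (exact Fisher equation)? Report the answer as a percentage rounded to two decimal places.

10.81%

Ex-post: (1 + 0.1269)/(1 + 0.0170) − 1 = 10.8063%
So the realized real rate is 10.81%.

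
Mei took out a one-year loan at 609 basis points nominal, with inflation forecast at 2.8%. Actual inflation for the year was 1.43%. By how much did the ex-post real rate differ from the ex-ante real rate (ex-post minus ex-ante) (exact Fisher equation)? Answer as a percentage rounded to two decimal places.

Ex-ante: (1 + 0.0609)/(1 + 0.0280) − 1 = 3.2004%
Ex-post: (1 + 0.0609)/(1 + 0.0143) − 1 = 4.5943%
Difference (ex-post − ex-ante) = 1.3939% → 1.39%.

1.39%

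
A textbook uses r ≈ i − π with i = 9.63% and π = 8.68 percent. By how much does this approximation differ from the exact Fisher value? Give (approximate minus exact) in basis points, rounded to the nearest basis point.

8 basis points

Approximate: r ≈ 9.630% − 8.680% = 0.9500%
Exact: (1 + 0.0963)/(1 + 0.0868) − 1 = 0.8741%
Error = 0.9500% − 0.8741% = 0.0759% → 8 basis points.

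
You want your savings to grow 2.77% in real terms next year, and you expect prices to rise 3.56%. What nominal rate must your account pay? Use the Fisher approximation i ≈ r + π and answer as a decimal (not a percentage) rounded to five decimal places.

0.06330

i ≈ r + π = 2.77% + 3.56% = 0.06330.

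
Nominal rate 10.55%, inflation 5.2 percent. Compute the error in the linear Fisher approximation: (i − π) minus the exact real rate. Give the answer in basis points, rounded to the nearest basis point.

26 basis points

Approximate: r ≈ 10.550% − 5.200% = 5.3500%
Exact: (1 + 0.1055)/(1 + 0.0520) − 1 = 5.0856%
Error = 5.3500% − 5.0856% = 0.2644% → 26 basis points.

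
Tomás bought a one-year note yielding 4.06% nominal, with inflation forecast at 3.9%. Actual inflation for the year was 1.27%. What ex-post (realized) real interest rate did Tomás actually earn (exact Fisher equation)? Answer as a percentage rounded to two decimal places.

2.76%

Ex-post: (1 + 0.0406)/(1 + 0.0127) − 1 = 2.75501%
So the realized real rate is 2.76%.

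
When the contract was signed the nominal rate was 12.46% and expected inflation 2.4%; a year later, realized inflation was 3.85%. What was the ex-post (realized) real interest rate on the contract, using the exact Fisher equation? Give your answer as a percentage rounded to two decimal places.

8.29%

Ex-post: (1 + 0.1246)/(1 + 0.0385) − 1 = 8.2908%
So the realized real rate is 8.29%.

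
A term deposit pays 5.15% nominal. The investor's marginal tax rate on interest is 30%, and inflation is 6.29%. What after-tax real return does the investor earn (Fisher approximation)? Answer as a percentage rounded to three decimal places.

After-tax nominal return = 5.15% × (1 − 0.3) = 3.6050%.
r ≈ 3.6050% − 6.29% → -2.685%.

-2.685%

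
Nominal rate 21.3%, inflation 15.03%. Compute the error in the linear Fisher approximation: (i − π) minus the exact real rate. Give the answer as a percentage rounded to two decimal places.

Approximate: r ≈ 21.300% − 15.030% = 6.2700%
Exact: (1 + 0.2130)/(1 + 0.1503) − 1 = 5.4508%
Error = 6.2700% − 5.4508% = 0.8192% → 0.82%.

0.82%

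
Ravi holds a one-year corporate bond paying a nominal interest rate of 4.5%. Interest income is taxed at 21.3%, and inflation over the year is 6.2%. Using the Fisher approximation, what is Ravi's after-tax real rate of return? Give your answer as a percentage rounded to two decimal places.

After-tax nominal return = 4.5% × (1 − 0.213) = 3.5415%.
r ≈ 3.5415% − 6.2% → -2.66%.

-2.66%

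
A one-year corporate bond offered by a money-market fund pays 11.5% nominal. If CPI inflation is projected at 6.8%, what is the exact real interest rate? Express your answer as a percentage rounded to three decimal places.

By the Fisher equation, 1 + r = (1 + i)/(1 + π).
1 + r = 1.11500 / 1.06800 = 1.044007
r = 1.044007 − 1 = 4.4007%, i.e. 4.401%.

4.401%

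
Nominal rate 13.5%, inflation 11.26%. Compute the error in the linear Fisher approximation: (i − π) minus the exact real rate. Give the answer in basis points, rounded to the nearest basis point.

23 basis points

Approximate: r ≈ 13.500% − 11.260% = 2.2400%
Exact: (1 + 0.1350)/(1 + 0.1126) − 1 = 2.0133%
Error = 2.2400% − 2.0133% = 0.2267% → 23 basis points.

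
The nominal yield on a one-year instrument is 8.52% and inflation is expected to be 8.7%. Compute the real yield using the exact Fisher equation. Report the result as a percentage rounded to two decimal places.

By the Fisher identity, 1 + r = (1 + i)/(1 + π).
1 + r = 1.08520 / 1.08700 = 0.998344
r = 0.998344 − 1 = -0.1656%, i.e. -0.17%.

-0.17%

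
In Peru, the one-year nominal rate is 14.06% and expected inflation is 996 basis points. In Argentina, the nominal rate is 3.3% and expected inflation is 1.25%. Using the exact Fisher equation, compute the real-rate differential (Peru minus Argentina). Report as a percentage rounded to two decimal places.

Peru: (1 + 0.1406)/(1 + 0.0996) − 1 = 3.7286%
Argentina: (1 + 0.0330)/(1 + 0.0125) − 1 = 2.0247%
Differential = 3.7286% − 2.0247% = 1.7039% → 1.70%.

1.70%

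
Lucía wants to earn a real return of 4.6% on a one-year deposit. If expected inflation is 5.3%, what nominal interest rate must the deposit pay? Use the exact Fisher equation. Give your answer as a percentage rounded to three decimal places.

(1 + i) = (1 + r)(1 + π) = 1.04600 × 1.05300 = 1.101438
i = 1.101438 − 1, so the required nominal rate is 10.144%.

10.144%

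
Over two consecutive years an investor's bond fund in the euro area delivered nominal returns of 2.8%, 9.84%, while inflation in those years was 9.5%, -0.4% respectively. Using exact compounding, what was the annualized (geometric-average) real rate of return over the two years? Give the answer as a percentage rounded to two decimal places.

Compound the nominal returns: 1.0280 × 1.0984 = 1.12915520.
Compound inflation: 1.0950 × 0.9960 = 1.09062000.
Deflate: 1.12915520 / 1.09062000 = 1.03533330.
Annualized real rate = 1.03533330^(1/2) − 1 = 1.7513% → 1.75%.

1.75%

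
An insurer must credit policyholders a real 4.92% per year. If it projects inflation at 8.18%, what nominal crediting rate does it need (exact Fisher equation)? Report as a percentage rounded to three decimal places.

13.502%

(1 + i) = (1 + r)(1 + π) = 1.04920 × 1.08180 = 1.13502456
i = 1.13502456 − 1, so the required nominal rate is 13.502%.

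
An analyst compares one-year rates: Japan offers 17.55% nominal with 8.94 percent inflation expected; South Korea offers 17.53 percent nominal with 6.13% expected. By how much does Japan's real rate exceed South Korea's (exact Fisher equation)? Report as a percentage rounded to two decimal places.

-2.84%

Japan: (1 + 0.1755)/(1 + 0.0894) − 1 = 7.9034%
South Korea: (1 + 0.1753)/(1 + 0.0613) − 1 = 10.7415%
Differential = 7.9034% − 10.7415% = -2.8381% → -2.84%.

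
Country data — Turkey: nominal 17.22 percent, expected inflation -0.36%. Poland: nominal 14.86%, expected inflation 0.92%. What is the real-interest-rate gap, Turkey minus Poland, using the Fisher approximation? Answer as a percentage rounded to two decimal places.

3.64%

Turkey: 17.22% − (-0.36%) = 17.580%
Poland: 14.86% − 0.92% = 13.940%
Differential = 3.640% → 3.64%.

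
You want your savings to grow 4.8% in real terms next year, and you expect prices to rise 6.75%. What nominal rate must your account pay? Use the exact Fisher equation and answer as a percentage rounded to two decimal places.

11.87%

(1 + i) = (1 + r)(1 + π) = 1.04800 × 1.06750 = 1.11874
i = 1.11874 − 1, so the required nominal rate is 11.87%.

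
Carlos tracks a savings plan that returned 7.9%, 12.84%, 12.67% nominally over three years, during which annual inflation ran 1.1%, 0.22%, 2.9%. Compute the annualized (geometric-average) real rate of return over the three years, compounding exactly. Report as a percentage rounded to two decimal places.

Compound the nominal returns: 1.0790 × 1.1284 × 1.1267 = 1.37180637.
Compound inflation: 1.0110 × 1.0022 × 1.0290 = 1.04260770.
Deflate: 1.37180637 / 1.04260770 = 1.31574548.
Annualized real rate = 1.31574548^(1/3) − 1 = 9.5781% → 9.58%.

9.58%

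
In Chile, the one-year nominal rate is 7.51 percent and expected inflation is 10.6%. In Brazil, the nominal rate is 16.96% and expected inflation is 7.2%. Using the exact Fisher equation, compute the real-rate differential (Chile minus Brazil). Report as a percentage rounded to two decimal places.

-11.90%

Chile: (1 + 0.0751)/(1 + 0.1060) − 1 = -2.7939%
Brazil: (1 + 0.1696)/(1 + 0.0720) − 1 = 9.1045%
Differential = -2.7939% − 9.1045% = -11.8983% → -11.90%.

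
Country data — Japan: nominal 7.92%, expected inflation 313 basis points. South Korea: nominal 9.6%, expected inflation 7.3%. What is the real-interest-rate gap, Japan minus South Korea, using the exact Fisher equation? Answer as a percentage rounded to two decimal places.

Japan: (1 + 0.0792)/(1 + 0.0313) − 1 = 4.6446%
South Korea: (1 + 0.0960)/(1 + 0.0730) − 1 = 2.1435%
Differential = 4.6446% − 2.1435% = 2.5011% → 2.50%.

2.50%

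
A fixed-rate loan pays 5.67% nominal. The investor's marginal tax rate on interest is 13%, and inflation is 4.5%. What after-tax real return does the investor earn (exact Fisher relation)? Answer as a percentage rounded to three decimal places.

After-tax nominal return = 5.67% × (1 − 0.13) = 4.9329%.
1 + r = 1.049329 / 1.04500 = 1.004143
After-tax real rate = 1.004143 − 1 → 0.414%.

0.414%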